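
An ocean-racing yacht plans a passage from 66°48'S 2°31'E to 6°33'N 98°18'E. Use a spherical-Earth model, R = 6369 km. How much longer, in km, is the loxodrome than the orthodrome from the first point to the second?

516 km

Great circle: cos σ = sin φ₁ sin φ₂ + cos φ₁ cos φ₂ cos Δλ,  σ = 1.7156 rad → d_gc = 10926.56 km
Rhumb line: Δψ = +1.6980, q = Δφ/Δψ = 0.7539, d_rh = R√(Δφ²+q²Δλ²) = 11442.09 km
Excess = 11442.09 − 10926.56 = 515.53 ≈ 516 km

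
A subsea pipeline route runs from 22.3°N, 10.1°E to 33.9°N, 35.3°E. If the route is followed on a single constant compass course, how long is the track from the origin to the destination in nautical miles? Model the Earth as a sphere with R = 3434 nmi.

1500 nmi

Δψ = ln[tan(π/4+φ₂/2)/tan(π/4+φ₁/2)] = +0.2301;  Δφ = +0.2025 rad,  Δλ = +0.4398 rad
q = Δφ/Δψ = 0.8798
d = R·√(Δφ² + q²Δλ²) = 3434·0.43670 = 1500 nmi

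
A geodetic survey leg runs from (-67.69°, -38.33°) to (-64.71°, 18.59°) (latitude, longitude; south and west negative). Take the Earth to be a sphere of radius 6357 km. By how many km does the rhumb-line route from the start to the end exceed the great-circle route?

Great circle: cos σ = sin φ₁ sin φ₂ + cos φ₁ cos φ₂ cos Δλ,  σ = 0.3898 rad → d_gc = 2477.9 km
Rhumb line: Δψ = +0.1290, q = Δφ/Δψ = 0.4030, d_rh = R√(Δφ²+q²Δλ²) = 2566.7 km
Excess = 2566.7 − 2477.9 = 88.8 ≈ 89 km

89 km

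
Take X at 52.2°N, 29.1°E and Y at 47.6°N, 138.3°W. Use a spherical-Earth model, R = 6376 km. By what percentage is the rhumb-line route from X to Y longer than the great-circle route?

Great circle: σ = 1.3896 rad → d_gc = Rσ = 8860.4 km
Rhumb: Δφ = -0.0803, Δλ = -2.9217, Δψ = -0.1248, q = Δφ/Δψ = 0.6435 → d_rh = R√(Δφ²+q²Δλ²) = 11997.7 km
Excess = (11997.7 − 8860.4) / 8860.4 = 3137.3 / 8860.4 = 35.41% ≈ 35.4%

35.4%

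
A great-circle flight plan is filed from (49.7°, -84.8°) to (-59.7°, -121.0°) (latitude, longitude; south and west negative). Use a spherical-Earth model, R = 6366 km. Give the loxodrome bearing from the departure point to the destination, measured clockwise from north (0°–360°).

Δψ = ln[tan(π/4+φ₂/2)/tan(π/4+φ₁/2)] = -2.3091
Δλ = -0.6318 rad (taken the short way round)
course = atan2(Δλ, Δψ) = 195.30°

195.3°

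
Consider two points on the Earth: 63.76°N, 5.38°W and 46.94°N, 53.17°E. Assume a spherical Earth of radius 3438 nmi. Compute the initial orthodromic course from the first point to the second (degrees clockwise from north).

89.7°

θ = atan2( sin Δλ·cos φ₂ ,  cos φ₁ sin φ₂ − sin φ₁ cos φ₂ cos Δλ )
  = atan2(+0.5825, +0.0035) = 89.65°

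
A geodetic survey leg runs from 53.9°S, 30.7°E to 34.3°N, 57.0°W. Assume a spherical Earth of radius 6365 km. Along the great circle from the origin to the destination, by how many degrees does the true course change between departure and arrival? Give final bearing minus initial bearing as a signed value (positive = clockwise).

+25.7°

At departure: θ₁ = atan2(sin Δλ cos φ₂, cos φ₁ sin φ₂ − sin φ₁ cos φ₂ cos Δλ) = 293.49°
At arrival: θ₂ = atan2(sin Δλ cos φ₁, −cos φ₂ sin φ₁ + sin φ₂ cos φ₁ cos Δλ) = 319.15°
Δθ = θ₂ − θ₁ = +25.7°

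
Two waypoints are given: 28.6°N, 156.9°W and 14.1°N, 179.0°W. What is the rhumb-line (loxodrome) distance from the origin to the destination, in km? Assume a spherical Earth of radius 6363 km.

2790 km

Rhumb course C = atan2(Δλ, Δψ) with Δψ = ln[tan(π/4+φ₂/2)/tan(π/4+φ₁/2)] = -0.2727, Δλ = -0.3857 → C = 234.74°
d = R·|Δφ| / |cos C| = 6363·0.25307 / 0.57725 = 2790 km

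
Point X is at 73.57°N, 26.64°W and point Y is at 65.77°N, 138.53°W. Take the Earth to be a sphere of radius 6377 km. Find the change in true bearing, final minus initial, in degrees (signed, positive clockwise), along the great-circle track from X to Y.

At departure: θ₁ = atan2(sin Δλ cos φ₂, cos φ₁ sin φ₂ − sin φ₁ cos φ₂ cos Δλ) = 316.74°
At arrival: θ₂ = atan2(sin Δλ cos φ₁, −cos φ₂ sin φ₁ + sin φ₂ cos φ₁ cos Δλ) = 208.18°
Δθ = θ₂ − θ₁ = -108.6°

-108.6°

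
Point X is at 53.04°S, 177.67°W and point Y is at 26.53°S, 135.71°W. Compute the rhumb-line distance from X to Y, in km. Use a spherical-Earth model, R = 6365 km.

Rhumb course C = atan2(Δλ, Δψ) with Δψ = ln[tan(π/4+φ₂/2)/tan(π/4+φ₁/2)] = +0.6155, Δλ = +0.7323 → C = 49.96°
d = R·|Δφ| / |cos C| = 6365·0.46269 / 0.64338 = 4577 km

4577 km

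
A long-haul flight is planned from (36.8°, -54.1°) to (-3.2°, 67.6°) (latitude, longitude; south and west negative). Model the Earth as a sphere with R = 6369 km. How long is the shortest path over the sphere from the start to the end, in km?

cos σ = sin φ₁ sin φ₂ + cos φ₁ cos φ₂ cos Δλ
      = sin(36.80°)sin(-3.20°) + cos(36.80°)cos(-3.20°)cos(121.70°) = -0.4535
σ = 116.971° → d = Rσ = 6369·2.04153 = 13003 km

13003 km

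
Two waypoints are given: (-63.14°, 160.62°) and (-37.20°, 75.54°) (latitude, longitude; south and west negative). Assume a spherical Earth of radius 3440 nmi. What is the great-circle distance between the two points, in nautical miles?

cos σ = sin φ₁ sin φ₂ + cos φ₁ cos φ₂ cos Δλ
      = sin(-63.14°)sin(-37.20°) + cos(-63.14°)cos(-37.20°)cos(-85.08°) = 0.5702
σ = 55.233° → d = Rσ = 3440·0.96400 = 3316 nmi

3316 nmi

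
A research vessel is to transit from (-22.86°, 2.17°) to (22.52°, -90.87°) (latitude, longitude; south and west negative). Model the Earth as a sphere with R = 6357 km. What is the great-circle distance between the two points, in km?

11226 km

Haversine: a = sin²(Δφ/2)+cos φ₁ cos φ₂ sin²(Δλ/2) = 0.59697;  σ = 2·atan2(√a,√(1−a))
σ = 101.182° → d = Rσ = 6357·1.76596 = 11226 km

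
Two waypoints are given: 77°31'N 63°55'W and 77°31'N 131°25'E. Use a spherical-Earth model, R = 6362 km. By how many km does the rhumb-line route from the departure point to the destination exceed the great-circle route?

1205 km

Great circle: cos σ = sin φ₁ sin φ₂ + cos φ₁ cos φ₂ cos Δλ,  σ = 0.4318 rad → d_gc = 2747.1 km
Rhumb line: Δψ = +0.0000, q = Δφ/Δψ = 0.2162, d_rh = R√(Δφ²+q²Δλ²) = 3952.2 km
Excess = 3952.2 − 2747.1 = 1205.1 ≈ 1205 km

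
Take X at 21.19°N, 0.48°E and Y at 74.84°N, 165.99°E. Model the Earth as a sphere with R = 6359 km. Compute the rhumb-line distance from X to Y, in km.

Rhumb course C = atan2(Δλ, Δψ) with Δψ = ln[tan(π/4+φ₂/2)/tan(π/4+φ₁/2)] = +1.6383, Δλ = +2.8887 → C = 60.44°
d = R·|Δφ| / |cos C| = 6359·0.93637 / 0.49332 = 12070 km

12070 km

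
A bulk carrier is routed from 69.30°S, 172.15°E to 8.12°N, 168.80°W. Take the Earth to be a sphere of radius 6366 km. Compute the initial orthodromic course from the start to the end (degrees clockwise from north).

θ = atan2( sin Δλ·cos φ₂ ,  cos φ₁ sin φ₂ − sin φ₁ cos φ₂ cos Δλ )
  = atan2(+0.3231, +0.9253) = 19.25°

19.3°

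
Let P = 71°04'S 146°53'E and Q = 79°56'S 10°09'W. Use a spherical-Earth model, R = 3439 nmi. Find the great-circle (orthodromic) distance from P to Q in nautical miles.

Haversine: a = sin²(Δφ/2)+cos φ₁ cos φ₂ sin²(Δλ/2) = 0.06044;  σ = 2·atan2(√a,√(1−a))
σ = 28.464° → d = Rσ = 3439·0.49679 = 1708 nmi

1708 nmi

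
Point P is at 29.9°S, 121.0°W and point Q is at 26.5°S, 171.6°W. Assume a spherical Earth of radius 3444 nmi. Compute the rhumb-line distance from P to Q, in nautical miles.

2688 nmi

Rhumb course C = atan2(Δλ, Δψ) with Δψ = ln[tan(π/4+φ₂/2)/tan(π/4+φ₁/2)] = +0.0673, Δλ = -0.8831 → C = 274.36°
d = R·|Δφ| / |cos C| = 3444·0.05934 / 0.07604 = 2688 nmi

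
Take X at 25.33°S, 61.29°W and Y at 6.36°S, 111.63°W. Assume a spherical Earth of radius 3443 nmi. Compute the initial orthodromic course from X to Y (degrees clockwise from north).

θ = atan2( sin Δλ·cos φ₂ ,  cos φ₁ sin φ₂ − sin φ₁ cos φ₂ cos Δλ )
  = atan2(-0.7651, +0.1712) = 282.62°

282.6°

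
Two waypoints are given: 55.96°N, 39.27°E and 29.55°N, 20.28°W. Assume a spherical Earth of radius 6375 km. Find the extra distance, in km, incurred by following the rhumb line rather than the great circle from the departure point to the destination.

Great circle: cos σ = sin φ₁ sin φ₂ + cos φ₁ cos φ₂ cos Δλ,  σ = 0.8560 rad → d_gc = 5457.0 km
Rhumb line: Δψ = -0.6435, q = Δφ/Δψ = 0.7163, d_rh = R√(Δφ²+q²Δλ²) = 5581.9 km
Excess = 5581.9 − 5457.0 = 124.9 ≈ 125 km

125 km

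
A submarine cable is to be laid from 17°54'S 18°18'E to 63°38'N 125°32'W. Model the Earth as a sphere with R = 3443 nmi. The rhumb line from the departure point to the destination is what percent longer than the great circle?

Great circle: σ = 2.2352 rad → d_gc = Rσ = 7695.7 nmi
Rhumb: Δφ = +1.4230, Δλ = -2.5104, Δψ = +1.7690, q = Δφ/Δψ = 0.8044 → d_rh = R√(Δφ²+q²Δλ²) = 8505.6 nmi
Excess = (8505.6 − 7695.7) / 7695.7 = 809.9 / 7695.7 = 10.52% ≈ 10.5%

10.5%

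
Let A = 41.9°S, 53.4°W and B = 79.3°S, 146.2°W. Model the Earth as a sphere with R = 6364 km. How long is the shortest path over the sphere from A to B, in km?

cos σ = sin φ₁ sin φ₂ + cos φ₁ cos φ₂ cos Δλ
      = sin(-41.90°)sin(-79.30°) + cos(-41.90°)cos(-79.30°)cos(-92.80°) = 0.6495
σ = 49.498° → d = Rσ = 6364·0.86391 = 5498 km

5498 km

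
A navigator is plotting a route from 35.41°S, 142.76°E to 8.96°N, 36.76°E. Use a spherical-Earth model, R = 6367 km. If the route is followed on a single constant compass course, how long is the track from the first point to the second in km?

12185 km

Rhumb course C = atan2(Δλ, Δψ) with Δψ = ln[tan(π/4+φ₂/2)/tan(π/4+φ₁/2)] = +0.8186, Δλ = -1.8500 → C = 293.87°
d = R·|Δφ| / |cos C| = 6367·0.77440 / 0.40464 = 12185 km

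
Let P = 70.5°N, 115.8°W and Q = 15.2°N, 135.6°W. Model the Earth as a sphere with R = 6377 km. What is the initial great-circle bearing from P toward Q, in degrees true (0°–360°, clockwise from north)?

θ = atan2( sin Δλ·cos φ₂ ,  cos φ₁ sin φ₂ − sin φ₁ cos φ₂ cos Δλ )
  = atan2(-0.3269, -0.7684) = 203.05°

203.0°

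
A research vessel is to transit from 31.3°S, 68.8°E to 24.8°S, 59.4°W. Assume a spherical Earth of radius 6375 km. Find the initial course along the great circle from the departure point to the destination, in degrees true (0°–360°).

N = sin Δλ·cos φ₂ = -0.7134;  D = cos φ₁ sin φ₂ − sin φ₁ cos φ₂ cos Δλ = -0.6501
initial course = atan2(N, D) = 227.66°

227.7°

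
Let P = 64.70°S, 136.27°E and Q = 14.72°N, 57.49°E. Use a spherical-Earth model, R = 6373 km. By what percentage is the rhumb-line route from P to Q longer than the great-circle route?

2.4%

Great circle: σ = 1.7207 rad → d_gc = Rσ = 10965.7 km
Rhumb: Δφ = +1.3861, Δλ = -1.3750, Δψ = +1.7539, q = Δφ/Δψ = 0.7903 → d_rh = R√(Δφ²+q²Δλ²) = 11224.8 km
Excess = (11224.8 − 10965.7) / 10965.7 = 259.1 / 10965.7 = 2.36% ≈ 2.4%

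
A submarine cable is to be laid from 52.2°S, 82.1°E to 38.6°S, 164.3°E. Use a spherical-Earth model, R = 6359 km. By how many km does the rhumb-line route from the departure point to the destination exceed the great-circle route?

312 km

Great circle: cos σ = sin φ₁ sin φ₂ + cos φ₁ cos φ₂ cos Δλ,  σ = 0.9789 rad → d_gc = 6224.6 km
Rhumb line: Δψ = +0.3405, q = Δφ/Δψ = 0.6971, d_rh = R√(Δφ²+q²Δλ²) = 6536.2 km
Excess = 6536.2 − 6224.6 = 311.6 ≈ 312 km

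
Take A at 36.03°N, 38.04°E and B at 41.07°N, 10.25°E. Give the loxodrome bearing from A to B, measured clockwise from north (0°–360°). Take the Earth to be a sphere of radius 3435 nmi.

Δψ = ln[tan(π/4+φ₂/2)/tan(π/4+φ₁/2)] = +0.1126
Δλ = -0.4850 rad (taken the short way round)
course = atan2(Δλ, Δψ) = 283.07°

283.1°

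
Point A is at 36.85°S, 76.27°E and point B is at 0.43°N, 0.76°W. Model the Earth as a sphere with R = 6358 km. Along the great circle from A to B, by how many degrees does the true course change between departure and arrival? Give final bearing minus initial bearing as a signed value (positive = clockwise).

+29.4°

At departure: θ₁ = atan2(sin Δλ cos φ₂, cos φ₁ sin φ₂ − sin φ₁ cos φ₂ cos Δλ) = 278.21°
At arrival: θ₂ = atan2(sin Δλ cos φ₁, −cos φ₂ sin φ₁ + sin φ₂ cos φ₁ cos Δλ) = 307.62°
Δθ = θ₂ − θ₁ = +29.4°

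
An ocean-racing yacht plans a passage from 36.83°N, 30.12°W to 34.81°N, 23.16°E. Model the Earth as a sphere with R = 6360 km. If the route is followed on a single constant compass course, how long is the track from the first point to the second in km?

4800 km

Δψ = ln[tan(π/4+φ₂/2)/tan(π/4+φ₁/2)] = -0.0435;  Δφ = -0.0353 rad,  Δλ = +0.9299 rad
q = Δφ/Δψ = 0.8108
d = R·√(Δφ² + q²Δλ²) = 6360·0.75477 = 4800 km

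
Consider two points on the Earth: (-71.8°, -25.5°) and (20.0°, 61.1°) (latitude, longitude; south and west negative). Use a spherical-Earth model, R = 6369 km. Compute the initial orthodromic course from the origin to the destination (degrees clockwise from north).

N = sin Δλ·cos φ₂ = +0.9380;  D = cos φ₁ sin φ₂ − sin φ₁ cos φ₂ cos Δλ = +0.1598
initial course = atan2(N, D) = 80.33°

80.3°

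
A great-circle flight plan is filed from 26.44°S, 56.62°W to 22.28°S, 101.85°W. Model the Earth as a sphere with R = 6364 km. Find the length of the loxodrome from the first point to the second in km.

Rhumb course C = atan2(Δλ, Δψ) with Δψ = ln[tan(π/4+φ₂/2)/tan(π/4+φ₁/2)] = +0.0797, Δλ = -0.7894 → C = 275.77°
d = R·|Δφ| / |cos C| = 6364·0.07261 / 0.10048 = 4598 km

4598 km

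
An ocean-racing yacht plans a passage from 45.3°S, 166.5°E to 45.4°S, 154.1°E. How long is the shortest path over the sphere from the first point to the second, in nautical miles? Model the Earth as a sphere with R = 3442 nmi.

Haversine: a = sin²(Δφ/2)+cos φ₁ cos φ₂ sin²(Δλ/2) = 0.00576;  σ = 2·atan2(√a,√(1−a))
σ = 8.706° → d = Rσ = 3442·0.15195 = 523 nmi

523 nmi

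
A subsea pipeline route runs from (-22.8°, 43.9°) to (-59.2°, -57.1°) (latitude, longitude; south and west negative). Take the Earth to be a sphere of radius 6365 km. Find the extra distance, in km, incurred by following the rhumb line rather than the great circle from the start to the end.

612 km

Great circle: cos σ = sin φ₁ sin φ₂ + cos φ₁ cos φ₂ cos Δλ,  σ = 1.3256 rad → d_gc = 8437.1 km
Rhumb line: Δψ = -0.8805, q = Δφ/Δψ = 0.7215, d_rh = R√(Δφ²+q²Δλ²) = 9049.3 km
Excess = 9049.3 − 8437.1 = 612.2 ≈ 612 km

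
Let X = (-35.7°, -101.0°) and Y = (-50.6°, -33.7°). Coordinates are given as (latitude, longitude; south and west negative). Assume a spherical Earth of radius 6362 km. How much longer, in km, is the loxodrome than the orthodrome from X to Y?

164 km

Great circle: cos σ = sin φ₁ sin φ₂ + cos φ₁ cos φ₂ cos Δλ,  σ = 0.8634 rad → d_gc = 5493.10 km
Rhumb line: Δψ = -0.3593, q = Δφ/Δψ = 0.7239, d_rh = R√(Δφ²+q²Δλ²) = 5656.63 km
Excess = 5656.63 − 5493.10 = 163.53 ≈ 164 km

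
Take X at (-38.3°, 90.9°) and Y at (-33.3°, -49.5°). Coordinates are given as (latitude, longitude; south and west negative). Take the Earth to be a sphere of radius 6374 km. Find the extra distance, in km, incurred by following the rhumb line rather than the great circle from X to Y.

1603 km

Great circle: cos σ = sin φ₁ sin φ₂ + cos φ₁ cos φ₂ cos Δλ,  σ = 1.7367 rad → d_gc = 11069.60 km
Rhumb line: Δψ = +0.1077, q = Δφ/Δψ = 0.8105, d_rh = R√(Δφ²+q²Δλ²) = 12672.11 km
Excess = 12672.11 − 11069.60 = 1602.51 ≈ 1603 km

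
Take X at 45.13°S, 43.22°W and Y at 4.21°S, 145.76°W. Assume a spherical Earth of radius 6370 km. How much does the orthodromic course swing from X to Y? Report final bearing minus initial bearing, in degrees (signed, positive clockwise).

Initial bearing θ₁ = atan2(sin Δλ cos φ₂, cos φ₁ sin φ₂ − sin φ₁ cos φ₂ cos Δλ) = 258.09°
Final bearing θ₂ = (initial bearing from the destination back to the start) + 180° = 316.20°
Δθ = θ₂ − θ₁ = +58.1°

+58.1°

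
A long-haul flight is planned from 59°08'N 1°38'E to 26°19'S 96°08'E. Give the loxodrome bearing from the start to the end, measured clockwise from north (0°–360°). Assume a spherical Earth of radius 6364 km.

Meridional parts: M(φ₁)=+1.2871, M(φ₂)=-0.4764 → ΔM = -1.7635;  Δλ = +1.6493 rad
tan C = Δλ / ΔM = -0.9353 → C = 136.92°

136.9°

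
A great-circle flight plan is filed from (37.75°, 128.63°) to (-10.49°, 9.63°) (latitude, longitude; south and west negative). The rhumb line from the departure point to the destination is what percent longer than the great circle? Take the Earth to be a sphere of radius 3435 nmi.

Great circle: σ = 2.0810 rad → d_gc = Rσ = 7148.4 nmi
Rhumb: Δφ = -0.8419, Δλ = -2.0769, Δψ = -0.8966, q = Δφ/Δψ = 0.9391 → d_rh = R√(Δφ²+q²Δλ²) = 7297.2 nmi
Excess = (7297.2 − 7148.4) / 7148.4 = 148.8 / 7148.4 = 2.08% ≈ 2.1%

2.1%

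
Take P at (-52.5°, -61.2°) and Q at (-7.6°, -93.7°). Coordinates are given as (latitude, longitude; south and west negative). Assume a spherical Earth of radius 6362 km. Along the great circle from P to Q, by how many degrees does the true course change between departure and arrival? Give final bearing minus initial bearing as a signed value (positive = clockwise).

Initial bearing θ₁ = atan2(sin Δλ cos φ₂, cos φ₁ sin φ₂ − sin φ₁ cos φ₂ cos Δλ) = 317.57°
Final bearing θ₂ = (initial bearing from the destination back to the start) + 180° = 335.52°
Δθ = θ₂ − θ₁ = +17.9°

+17.9°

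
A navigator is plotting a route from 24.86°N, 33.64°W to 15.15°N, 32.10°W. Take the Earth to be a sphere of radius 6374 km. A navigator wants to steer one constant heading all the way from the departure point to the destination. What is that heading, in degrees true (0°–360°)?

Meridional parts: M(φ₁)=+0.4482, M(φ₂)=+0.2676 → ΔM = -0.1806;  Δλ = +0.0269 rad
tan C = Δλ / ΔM = -0.1488 → C = 171.54°

171.5°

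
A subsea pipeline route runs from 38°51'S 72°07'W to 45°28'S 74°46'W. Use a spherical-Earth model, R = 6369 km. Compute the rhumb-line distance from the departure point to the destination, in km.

767 km

Δψ = ln[tan(π/4+φ₂/2)/tan(π/4+φ₁/2)] = -0.1560;  Δφ = -0.1155 rad,  Δλ = -0.0463 rad
q = Δφ/Δψ = 0.7402
d = R·√(Δφ² + q²Δλ²) = 6369·0.12045 = 767 km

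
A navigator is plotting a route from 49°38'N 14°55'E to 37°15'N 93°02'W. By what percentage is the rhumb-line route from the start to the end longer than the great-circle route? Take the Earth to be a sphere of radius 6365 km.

9.0%

Great circle: σ = 1.2637 rad → d_gc = Rσ = 8043.4 km
Rhumb: Δφ = -0.2161, Δλ = -1.8841, Δψ = -0.2993, q = Δφ/Δψ = 0.7221 → d_rh = R√(Δφ²+q²Δλ²) = 8768.2 km
Excess = (8768.2 − 8043.4) / 8043.4 = 724.8 / 8043.4 = 9.01% ≈ 9.0%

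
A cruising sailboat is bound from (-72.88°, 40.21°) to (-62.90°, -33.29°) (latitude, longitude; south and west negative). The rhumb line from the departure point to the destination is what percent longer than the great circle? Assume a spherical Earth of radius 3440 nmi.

Great circle: σ = 0.4760 rad → d_gc = Rσ = 1637.3 nmi
Rhumb: Δφ = +0.1742, Δλ = -1.2828, Δψ = +0.4707, q = Δφ/Δψ = 0.3701 → d_rh = R√(Δφ²+q²Δλ²) = 1739.5 nmi
Excess = (1739.5 − 1637.3) / 1637.3 = 102.2 / 1637.3 = 6.24% ≈ 6.2%

6.2%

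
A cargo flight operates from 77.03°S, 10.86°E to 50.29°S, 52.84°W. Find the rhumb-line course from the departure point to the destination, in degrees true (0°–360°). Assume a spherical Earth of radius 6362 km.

316.1°

Δψ = ln[tan(π/4+φ₂/2)/tan(π/4+φ₁/2)] = +1.1559
Δλ = -1.1118 rad (taken the short way round)
course = atan2(Δλ, Δψ) = 316.11°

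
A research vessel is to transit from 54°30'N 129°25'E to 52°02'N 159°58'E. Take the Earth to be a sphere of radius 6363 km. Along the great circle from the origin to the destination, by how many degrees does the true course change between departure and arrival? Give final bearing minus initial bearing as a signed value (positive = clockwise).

+24.7°

At departure: θ₁ = atan2(sin Δλ cos φ₂, cos φ₁ sin φ₂ − sin φ₁ cos φ₂ cos Δλ) = 85.16°
At arrival: θ₂ = atan2(sin Δλ cos φ₁, −cos φ₂ sin φ₁ + sin φ₂ cos φ₁ cos Δλ) = 109.86°
Δθ = θ₂ − θ₁ = +24.7°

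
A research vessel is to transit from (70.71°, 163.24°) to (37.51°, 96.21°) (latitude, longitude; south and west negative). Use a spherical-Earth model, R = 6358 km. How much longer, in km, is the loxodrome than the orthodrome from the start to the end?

213 km

Great circle: cos σ = sin φ₁ sin φ₂ + cos φ₁ cos φ₂ cos Δλ,  σ = 0.8271 rad → d_gc = 5258.99 km
Rhumb line: Δψ = -1.0651, q = Δφ/Δψ = 0.5440, d_rh = R√(Δφ²+q²Δλ²) = 5472.46 km
Excess = 5472.46 − 5258.99 = 213.47 ≈ 213 km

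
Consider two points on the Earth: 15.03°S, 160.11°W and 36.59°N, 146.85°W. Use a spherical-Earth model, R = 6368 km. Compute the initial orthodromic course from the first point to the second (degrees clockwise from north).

13.3°

N = sin Δλ·cos φ₂ = +0.1842;  D = cos φ₁ sin φ₂ − sin φ₁ cos φ₂ cos Δλ = +0.7784
initial course = atan2(N, D) = 13.31°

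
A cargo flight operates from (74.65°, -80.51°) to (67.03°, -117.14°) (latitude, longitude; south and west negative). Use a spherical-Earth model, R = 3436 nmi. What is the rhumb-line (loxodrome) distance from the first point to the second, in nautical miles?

846 nmi

Δψ = ln[tan(π/4+φ₂/2)/tan(π/4+φ₁/2)] = -0.4106;  Δφ = -0.1330 rad,  Δλ = -0.6393 rad
q = Δφ/Δψ = 0.3239
d = R·√(Δφ² + q²Δλ²) = 3436·0.24611 = 846 nmi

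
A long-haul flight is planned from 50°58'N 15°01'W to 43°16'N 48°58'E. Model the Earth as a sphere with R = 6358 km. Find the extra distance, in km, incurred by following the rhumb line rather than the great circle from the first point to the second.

Great circle: cos σ = sin φ₁ sin φ₂ + cos φ₁ cos φ₂ cos Δλ,  σ = 0.7473 rad → d_gc = 4751.1 km
Rhumb line: Δψ = -0.1980, q = Δφ/Δψ = 0.6788, d_rh = R√(Δφ²+q²Δλ²) = 4894.7 km
Excess = 4894.7 − 4751.1 = 143.6 ≈ 144 km

144 km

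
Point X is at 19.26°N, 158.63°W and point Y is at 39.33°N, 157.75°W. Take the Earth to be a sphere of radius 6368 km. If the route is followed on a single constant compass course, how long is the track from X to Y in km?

Rhumb course C = atan2(Δλ, Δψ) with Δψ = ln[tan(π/4+φ₂/2)/tan(π/4+φ₁/2)] = +0.4051, Δλ = +0.0154 → C = 2.17°
d = R·|Δφ| / |cos C| = 6368·0.35029 / 0.99928 = 2232 km

2232 km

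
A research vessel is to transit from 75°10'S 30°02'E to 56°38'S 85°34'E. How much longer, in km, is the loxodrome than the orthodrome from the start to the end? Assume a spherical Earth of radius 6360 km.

Great circle: cos σ = sin φ₁ sin φ₂ + cos φ₁ cos φ₂ cos Δλ,  σ = 0.4799 rad → d_gc = 3052.5 km
Rhumb line: Δψ = +0.8339, q = Δφ/Δψ = 0.3879, d_rh = R√(Δφ²+q²Δλ²) = 3154.3 km
Excess = 3154.3 − 3052.5 = 101.8 ≈ 102 km

102 km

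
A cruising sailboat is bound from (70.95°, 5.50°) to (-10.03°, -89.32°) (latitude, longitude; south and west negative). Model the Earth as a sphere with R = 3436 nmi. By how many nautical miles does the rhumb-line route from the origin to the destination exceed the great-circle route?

Great circle: cos σ = sin φ₁ sin φ₂ + cos φ₁ cos φ₂ cos Δλ,  σ = 1.7636 rad → d_gc = 6059.8 nmi
Rhumb line: Δψ = -1.9610, q = Δφ/Δψ = 0.7207, d_rh = R√(Δφ²+q²Δλ²) = 6354.6 nmi
Excess = 6354.6 − 6059.8 = 294.8 ≈ 295 nmi

295 nmi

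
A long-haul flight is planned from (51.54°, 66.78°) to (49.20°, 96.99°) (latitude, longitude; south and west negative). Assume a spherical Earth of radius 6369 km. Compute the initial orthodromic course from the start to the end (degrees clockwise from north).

θ = atan2( sin Δλ·cos φ₂ ,  cos φ₁ sin φ₂ − sin φ₁ cos φ₂ cos Δλ )
  = atan2(+0.3288, +0.0287) = 85.02°

85.0°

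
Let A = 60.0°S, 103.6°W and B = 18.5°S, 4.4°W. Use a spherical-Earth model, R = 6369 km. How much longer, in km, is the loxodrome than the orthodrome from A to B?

Great circle: cos σ = sin φ₁ sin φ₂ + cos φ₁ cos φ₂ cos Δλ,  σ = 1.3705 rad → d_gc = 8728.6 km
Rhumb line: Δψ = +0.9883, q = Δφ/Δψ = 0.7329, d_rh = R√(Δφ²+q²Δλ²) = 9305.5 km
Excess = 9305.5 − 8728.6 = 576.9 ≈ 577 km

577 km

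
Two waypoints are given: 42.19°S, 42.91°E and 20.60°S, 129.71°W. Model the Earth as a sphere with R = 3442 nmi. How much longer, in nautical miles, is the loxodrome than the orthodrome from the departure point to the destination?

Great circle: cos σ = sin φ₁ sin φ₂ + cos φ₁ cos φ₂ cos Δλ,  σ = 2.0393 rad → d_gc = 7019.1 nmi
Rhumb line: Δψ = +0.4461, q = Δφ/Δψ = 0.8447, d_rh = R√(Δφ²+q²Δλ²) = 8855.1 nmi
Excess = 8855.1 − 7019.1 = 1836.0 ≈ 1836 nmi

1836 nmi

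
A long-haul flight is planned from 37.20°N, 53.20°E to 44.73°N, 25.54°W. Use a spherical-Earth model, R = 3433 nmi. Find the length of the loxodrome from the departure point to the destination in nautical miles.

3585 nmi

Δψ = ln[tan(π/4+φ₂/2)/tan(π/4+φ₁/2)] = +0.1744;  Δφ = +0.1314 rad,  Δλ = -1.3743 rad
q = Δφ/Δψ = 0.7537
d = R·√(Δφ² + q²Δλ²) = 3433·1.04416 = 3585 nmi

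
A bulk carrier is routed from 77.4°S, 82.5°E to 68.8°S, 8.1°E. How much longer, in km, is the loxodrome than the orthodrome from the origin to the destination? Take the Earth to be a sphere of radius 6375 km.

161 km

Great circle: cos σ = sin φ₁ sin φ₂ + cos φ₁ cos φ₂ cos Δλ,  σ = 0.3734 rad → d_gc = 2380.6 km
Rhumb line: Δψ = +0.5278, q = Δφ/Δψ = 0.2844, d_rh = R√(Δφ²+q²Δλ²) = 2541.4 km
Excess = 2541.4 − 2380.6 = 160.8 ≈ 161 km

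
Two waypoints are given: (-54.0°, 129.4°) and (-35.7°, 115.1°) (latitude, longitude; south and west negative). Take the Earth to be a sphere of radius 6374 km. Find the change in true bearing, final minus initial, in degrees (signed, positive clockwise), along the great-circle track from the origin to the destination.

At departure: θ₁ = atan2(sin Δλ cos φ₂, cos φ₁ sin φ₂ − sin φ₁ cos φ₂ cos Δλ) = 325.66°
At arrival: θ₂ = atan2(sin Δλ cos φ₁, −cos φ₂ sin φ₁ + sin φ₂ cos φ₁ cos Δλ) = 335.90°
Δθ = θ₂ − θ₁ = +10.2°

+10.2°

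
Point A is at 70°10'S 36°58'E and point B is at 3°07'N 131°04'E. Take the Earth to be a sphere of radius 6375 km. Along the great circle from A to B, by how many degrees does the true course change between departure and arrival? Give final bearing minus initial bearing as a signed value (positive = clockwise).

At departure: θ₁ = atan2(sin Δλ cos φ₂, cos φ₁ sin φ₂ − sin φ₁ cos φ₂ cos Δλ) = 92.80°
At arrival: θ₂ = atan2(sin Δλ cos φ₁, −cos φ₂ sin φ₁ + sin φ₂ cos φ₁ cos Δλ) = 19.84°
Δθ = θ₂ − θ₁ = -73.0°

-73.0°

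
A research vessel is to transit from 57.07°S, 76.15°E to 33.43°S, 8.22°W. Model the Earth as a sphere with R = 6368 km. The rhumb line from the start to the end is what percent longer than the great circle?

Great circle: σ = 1.0392 rad → d_gc = Rσ = 6617.6 km
Rhumb: Δφ = +0.4126, Δλ = -1.4725, Δψ = +0.5992, q = Δφ/Δψ = 0.6886 → d_rh = R√(Δφ²+q²Δλ²) = 6970.7 km
Excess = (6970.7 − 6617.6) / 6617.6 = 353.1 / 6617.6 = 5.34% ≈ 5.3%

5.3%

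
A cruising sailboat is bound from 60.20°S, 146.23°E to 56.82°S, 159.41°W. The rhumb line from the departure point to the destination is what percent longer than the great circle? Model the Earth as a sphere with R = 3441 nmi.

Great circle: σ = 0.4848 rad → d_gc = Rσ = 1668.3 nmi
Rhumb: Δφ = +0.0590, Δλ = +0.9488, Δψ = +0.1130, q = Δφ/Δψ = 0.5219 → d_rh = R√(Δφ²+q²Δλ²) = 1715.8 nmi
Excess = (1715.8 − 1668.3) / 1668.3 = 47.5 / 1668.3 = 2.847% ≈ 2.8%

2.8%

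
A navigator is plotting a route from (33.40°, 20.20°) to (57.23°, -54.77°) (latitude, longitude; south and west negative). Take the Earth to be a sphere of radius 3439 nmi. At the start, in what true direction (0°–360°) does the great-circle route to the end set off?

320.1°

N = sin Δλ·cos φ₂ = -0.5228;  D = cos φ₁ sin φ₂ − sin φ₁ cos φ₂ cos Δλ = +0.6247
initial course = atan2(N, D) = 320.08°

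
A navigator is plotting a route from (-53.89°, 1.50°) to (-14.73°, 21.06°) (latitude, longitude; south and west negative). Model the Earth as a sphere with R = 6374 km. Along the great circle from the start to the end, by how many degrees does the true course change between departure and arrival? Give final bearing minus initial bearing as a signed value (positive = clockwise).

At departure: θ₁ = atan2(sin Δλ cos φ₂, cos φ₁ sin φ₂ − sin φ₁ cos φ₂ cos Δλ) = 28.91°
At arrival: θ₂ = atan2(sin Δλ cos φ₁, −cos φ₂ sin φ₁ + sin φ₂ cos φ₁ cos Δλ) = 17.13°
Δθ = θ₂ − θ₁ = -11.8°

-11.8°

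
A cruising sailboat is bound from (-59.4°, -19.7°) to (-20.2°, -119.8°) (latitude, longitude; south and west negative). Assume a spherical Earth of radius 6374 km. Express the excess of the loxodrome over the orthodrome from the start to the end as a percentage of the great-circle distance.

6.9%

Great circle: σ = 1.3557 rad → d_gc = Rσ = 8641.3 km
Rhumb: Δφ = +0.6842, Δλ = -1.7471, Δψ = +0.9361, q = Δφ/Δψ = 0.7309 → d_rh = R√(Δφ²+q²Δλ²) = 9233.5 km
Excess = (9233.5 − 8641.3) / 8641.3 = 592.2 / 8641.3 = 6.853% ≈ 6.9%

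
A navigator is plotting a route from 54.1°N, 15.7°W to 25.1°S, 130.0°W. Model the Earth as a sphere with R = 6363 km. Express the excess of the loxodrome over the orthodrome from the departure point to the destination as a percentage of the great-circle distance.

2.7%

Great circle: σ = 2.1678 rad → d_gc = Rσ = 13793.5 km
Rhumb: Δφ = -1.3823, Δλ = -1.9949, Δψ = -1.5800, q = Δφ/Δψ = 0.8749 → d_rh = R√(Δφ²+q²Δλ²) = 14166.8 km
Excess = (14166.8 − 13793.5) / 13793.5 = 373.3 / 13793.5 = 2.71% ≈ 2.7%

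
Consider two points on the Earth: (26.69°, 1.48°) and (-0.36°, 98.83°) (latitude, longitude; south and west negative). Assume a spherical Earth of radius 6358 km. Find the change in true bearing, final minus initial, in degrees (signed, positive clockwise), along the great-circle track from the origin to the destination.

Initial bearing θ₁ = atan2(sin Δλ cos φ₂, cos φ₁ sin φ₂ − sin φ₁ cos φ₂ cos Δλ) = 87.01°
Final bearing θ₂ = (initial bearing from the destination back to the start) + 180° = 116.84°
Δθ = θ₂ − θ₁ = +29.8°

+29.8°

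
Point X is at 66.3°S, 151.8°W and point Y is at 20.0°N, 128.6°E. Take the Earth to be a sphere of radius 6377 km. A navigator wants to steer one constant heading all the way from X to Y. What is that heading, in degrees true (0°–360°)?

Meridional parts: M(φ₁)=-1.5615, M(φ₂)=+0.3564 → ΔM = +1.9179;  Δλ = -1.3893 rad
tan C = Δλ / ΔM = -0.7244 → C = 324.08°

324.1°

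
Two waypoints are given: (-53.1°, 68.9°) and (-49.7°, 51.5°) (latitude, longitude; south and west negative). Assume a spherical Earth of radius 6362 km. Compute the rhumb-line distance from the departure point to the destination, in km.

1262 km

Rhumb course C = atan2(Δλ, Δψ) with Δψ = ln[tan(π/4+φ₂/2)/tan(π/4+φ₁/2)] = +0.0952, Δλ = -0.3037 → C = 287.40°
d = R·|Δφ| / |cos C| = 6362·0.05934 / 0.29905 = 1262 km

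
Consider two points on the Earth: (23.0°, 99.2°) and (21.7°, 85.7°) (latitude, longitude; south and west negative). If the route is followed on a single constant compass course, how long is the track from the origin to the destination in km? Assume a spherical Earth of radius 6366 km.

1395 km

Δψ = ln[tan(π/4+φ₂/2)/tan(π/4+φ₁/2)] = -0.0245;  Δφ = -0.0227 rad,  Δλ = -0.2356 rad
q = Δφ/Δψ = 0.9249
d = R·√(Δφ² + q²Δλ²) = 6366·0.21909 = 1395 km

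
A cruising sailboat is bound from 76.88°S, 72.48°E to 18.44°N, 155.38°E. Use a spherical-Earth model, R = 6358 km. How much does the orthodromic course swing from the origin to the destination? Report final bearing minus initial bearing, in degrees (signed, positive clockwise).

-65.2°

At departure: θ₁ = atan2(sin Δλ cos φ₂, cos φ₁ sin φ₂ − sin φ₁ cos φ₂ cos Δλ) = 78.82°
At arrival: θ₂ = atan2(sin Δλ cos φ₁, −cos φ₂ sin φ₁ + sin φ₂ cos φ₁ cos Δλ) = 13.58°
Δθ = θ₂ − θ₁ = -65.2°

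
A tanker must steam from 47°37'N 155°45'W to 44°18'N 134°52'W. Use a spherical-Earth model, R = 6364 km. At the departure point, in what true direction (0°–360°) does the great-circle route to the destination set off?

95.2°

N = sin Δλ·cos φ₂ = +0.2551;  D = cos φ₁ sin φ₂ − sin φ₁ cos φ₂ cos Δλ = -0.0231
initial course = atan2(N, D) = 95.18°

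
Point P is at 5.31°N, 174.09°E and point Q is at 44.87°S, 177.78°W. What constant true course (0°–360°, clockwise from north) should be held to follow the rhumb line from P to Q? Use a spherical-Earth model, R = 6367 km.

Meridional parts: M(φ₁)=+0.0928, M(φ₂)=-0.8782 → ΔM = -0.9710;  Δλ = +0.1419 rad
tan C = Δλ / ΔM = -0.1461 → C = 171.69°

171.7°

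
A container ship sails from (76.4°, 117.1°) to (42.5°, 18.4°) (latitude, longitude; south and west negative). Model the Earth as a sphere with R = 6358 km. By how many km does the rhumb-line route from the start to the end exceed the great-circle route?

Great circle: cos σ = sin φ₁ sin φ₂ + cos φ₁ cos φ₂ cos Δλ,  σ = 0.8887 rad → d_gc = 5650.34 km
Rhumb line: Δψ = -1.3056, q = Δφ/Δψ = 0.4532, d_rh = R√(Δφ²+q²Δλ²) = 6227.80 km
Excess = 6227.80 − 5650.34 = 577.46 ≈ 577 km

577 km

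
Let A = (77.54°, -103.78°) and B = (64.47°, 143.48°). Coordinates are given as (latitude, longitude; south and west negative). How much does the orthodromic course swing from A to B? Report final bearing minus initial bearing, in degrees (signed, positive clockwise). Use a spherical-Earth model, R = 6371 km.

Initial bearing θ₁ = atan2(sin Δλ cos φ₂, cos φ₁ sin φ₂ − sin φ₁ cos φ₂ cos Δλ) = 311.96°
Final bearing θ₂ = (initial bearing from the destination back to the start) + 180° = 201.86°
Δθ = θ₂ − θ₁ = -110.1°

-110.1°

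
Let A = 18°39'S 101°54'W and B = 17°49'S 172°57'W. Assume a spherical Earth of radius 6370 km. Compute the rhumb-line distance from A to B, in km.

Δψ = ln[tan(π/4+φ₂/2)/tan(π/4+φ₁/2)] = +0.0153;  Δφ = +0.0145 rad,  Δλ = -1.2401 rad
q = Δφ/Δψ = 0.9498
d = R·√(Δφ² + q²Δλ²) = 6370·1.17787 = 7503 km

7503 km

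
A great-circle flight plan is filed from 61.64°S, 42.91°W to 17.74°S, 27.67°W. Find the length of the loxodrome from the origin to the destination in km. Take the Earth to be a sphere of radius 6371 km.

5033 km

Δψ = ln[tan(π/4+φ₂/2)/tan(π/4+φ₁/2)] = +1.0610;  Δφ = +0.7662 rad,  Δλ = +0.2660 rad
q = Δφ/Δψ = 0.7222
d = R·√(Δφ² + q²Δλ²) = 6371·0.78991 = 5033 km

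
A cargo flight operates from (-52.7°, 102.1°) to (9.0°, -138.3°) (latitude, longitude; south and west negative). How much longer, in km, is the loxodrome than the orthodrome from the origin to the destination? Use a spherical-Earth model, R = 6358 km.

Great circle: cos σ = sin φ₁ sin φ₂ + cos φ₁ cos φ₂ cos Δλ,  σ = 2.0043 rad → d_gc = 12743.510 km
Rhumb line: Δψ = +1.2439, q = Δφ/Δψ = 0.8657, d_rh = R√(Δφ²+q²Δλ²) = 13375.009 km
Excess = 13375.009 − 12743.510 = 631.499 ≈ 631 km

631 km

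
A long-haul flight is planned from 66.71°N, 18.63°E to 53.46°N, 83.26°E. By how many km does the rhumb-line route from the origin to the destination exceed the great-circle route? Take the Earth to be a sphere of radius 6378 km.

155 km

Great circle: cos σ = sin φ₁ sin φ₂ + cos φ₁ cos φ₂ cos Δλ,  σ = 0.5757 rad → d_gc = 3671.5 km
Rhumb line: Δψ = -0.4712, q = Δφ/Δψ = 0.4908, d_rh = R√(Δφ²+q²Δλ²) = 3826.6 km
Excess = 3826.6 − 3671.5 = 155.1 ≈ 155 km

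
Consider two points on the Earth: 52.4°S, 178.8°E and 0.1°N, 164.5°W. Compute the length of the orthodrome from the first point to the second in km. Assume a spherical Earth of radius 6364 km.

6035 km

Haversine: a = sin²(Δφ/2)+cos φ₁ cos φ₂ sin²(Δλ/2) = 0.20849;  σ = 2·atan2(√a,√(1−a))
σ = 54.336° → d = Rσ = 6364·0.94835 = 6035 km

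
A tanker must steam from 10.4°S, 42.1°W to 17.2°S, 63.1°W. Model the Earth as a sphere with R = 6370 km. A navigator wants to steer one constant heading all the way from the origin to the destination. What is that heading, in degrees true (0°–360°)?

Meridional parts: M(φ₁)=-0.1825, M(φ₂)=-0.3048 → ΔM = -0.1223;  Δλ = -0.3665 rad
tan C = Δλ / ΔM = +2.9971 → C = 251.55°

251.5°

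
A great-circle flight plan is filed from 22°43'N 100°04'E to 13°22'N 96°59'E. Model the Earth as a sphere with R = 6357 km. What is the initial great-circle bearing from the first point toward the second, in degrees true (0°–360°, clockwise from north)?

θ = atan2( sin Δλ·cos φ₂ ,  cos φ₁ sin φ₂ − sin φ₁ cos φ₂ cos Δλ )
  = atan2(-0.0523, -0.1619) = 197.91°

197.9°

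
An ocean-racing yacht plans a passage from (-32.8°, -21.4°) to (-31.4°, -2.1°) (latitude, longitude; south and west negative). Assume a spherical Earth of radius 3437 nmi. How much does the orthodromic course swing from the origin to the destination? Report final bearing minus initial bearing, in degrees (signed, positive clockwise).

Initial bearing θ₁ = atan2(sin Δλ cos φ₂, cos φ₁ sin φ₂ − sin φ₁ cos φ₂ cos Δλ) = 90.32°
Final bearing θ₂ = (initial bearing from the destination back to the start) + 180° = 79.99°
Δθ = θ₂ − θ₁ = -10.3°

-10.3°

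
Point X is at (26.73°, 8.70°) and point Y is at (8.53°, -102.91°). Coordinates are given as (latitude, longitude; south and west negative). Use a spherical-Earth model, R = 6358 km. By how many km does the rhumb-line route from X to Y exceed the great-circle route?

Great circle: cos σ = sin φ₁ sin φ₂ + cos φ₁ cos φ₂ cos Δλ,  σ = 1.8323 rad → d_gc = 11650.0 km
Rhumb line: Δψ = -0.3350, q = Δφ/Δψ = 0.9482, d_rh = R√(Δφ²+q²Δλ²) = 11916.0 km
Excess = 11916.0 − 11650.0 = 266.0 ≈ 266 km

266 km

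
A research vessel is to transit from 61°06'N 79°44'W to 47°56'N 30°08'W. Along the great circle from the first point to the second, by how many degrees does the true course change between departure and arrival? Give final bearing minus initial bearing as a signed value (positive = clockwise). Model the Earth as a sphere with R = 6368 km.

+41.5°

Initial bearing θ₁ = atan2(sin Δλ cos φ₂, cos φ₁ sin φ₂ − sin φ₁ cos φ₂ cos Δλ) = 92.40°
Final bearing θ₂ = (initial bearing from the destination back to the start) + 180° = 133.89°
Δθ = θ₂ − θ₁ = +41.5°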